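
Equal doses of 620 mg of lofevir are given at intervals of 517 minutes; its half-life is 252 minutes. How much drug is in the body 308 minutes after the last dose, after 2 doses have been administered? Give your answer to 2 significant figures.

The 2 doses were given 825, 308 minutes ago.
Total = 620·(1/2)^(825/252) + 620·(1/2)^(308/252)
      = 64.103 + 265.75 ≈ 329.85 mg.

330 mg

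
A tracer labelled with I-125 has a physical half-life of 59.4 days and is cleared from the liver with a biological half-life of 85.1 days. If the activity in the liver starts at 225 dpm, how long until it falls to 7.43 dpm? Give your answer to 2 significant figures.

170 days

1/t_eff = 1/t_phys + 1/t_biol = 1/59.4 + 1/85.1 = 0.028586 per day.
t_eff = 59.4 × 85.1 / (59.4 + 85.1) ≈ 34.982 days.
n = log₂(225/7.43) ≈ 4.9204; t = 4.9204 × 34.982 ≈ 172.13 days.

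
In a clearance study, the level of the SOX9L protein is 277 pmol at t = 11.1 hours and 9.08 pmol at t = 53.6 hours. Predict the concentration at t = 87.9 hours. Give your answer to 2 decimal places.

0.58 pmol

Over Δt = 53.6 − 11.1 = 42.5 hours, the level fell by a factor of 277/9.08 ≈ 30.507.
n = log₂(30.507) ≈ 4.931 half-lives, so t½ = 42.5/4.931 ≈ 8.6189 hours.
From t = 53.6 to t = 87.9: 9.08 × (1/2)^((87.9−53.6)/8.6189) ≈ 0.57556 pmol.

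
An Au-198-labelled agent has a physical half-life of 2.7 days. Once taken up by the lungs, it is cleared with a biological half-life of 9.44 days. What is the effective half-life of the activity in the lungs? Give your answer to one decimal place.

2.1 days

1/t_eff = 1/t_phys + 1/t_biol = 1/2.7 + 1/9.44 = 0.4763 per day.
t_eff = 2.7 × 9.44 / (2.7 + 9.44) ≈ 2.0995 days.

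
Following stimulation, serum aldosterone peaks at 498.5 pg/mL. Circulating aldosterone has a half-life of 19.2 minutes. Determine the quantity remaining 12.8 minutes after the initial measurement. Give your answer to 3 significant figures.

Number of half-lives: n = 12.8/19.2 ≈ 0.66667.
Remaining = 498.5 × (1/2)^0.66667 = 498.5 × 0.62996 ≈ 314.04 pg/mL.

314 pg/mL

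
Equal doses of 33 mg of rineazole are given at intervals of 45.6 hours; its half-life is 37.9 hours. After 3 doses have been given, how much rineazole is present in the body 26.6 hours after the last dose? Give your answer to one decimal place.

32.9 mg

The 3 doses were given 117.8, 72.2, 26.6 hours ago.
Total = 33·(1/2)^(117.8/37.9) + 33·(1/2)^(72.2/37.9) + 33·(1/2)^(26.6/37.9)
      = 3.827 + 8.8115 + 20.288 ≈ 32.926 mg.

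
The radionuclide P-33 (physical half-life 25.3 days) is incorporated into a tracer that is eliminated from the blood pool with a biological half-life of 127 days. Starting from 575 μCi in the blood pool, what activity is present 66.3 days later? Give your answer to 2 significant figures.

65 μCi

1/t_eff = 1/t_phys + 1/t_biol = 1/25.3 + 1/127 = 0.0474 per day.
t_eff = 25.3 × 127 / (25.3 + 127) ≈ 21.097 days.
Remaining = 575 × (1/2)^(66.3/21.097) = 575 × (1/2)^3.1426 ≈ 65.11 μCi.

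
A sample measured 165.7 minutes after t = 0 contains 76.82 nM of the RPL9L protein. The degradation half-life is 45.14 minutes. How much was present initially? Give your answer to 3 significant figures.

978 nM

Number of half-lives elapsed: n = 165.7/45.14 ≈ 3.6708.
A₀ = A × 2^n = 76.82 × 2^3.6708 = 76.82 × 12.736 ≈ 978.35 nM.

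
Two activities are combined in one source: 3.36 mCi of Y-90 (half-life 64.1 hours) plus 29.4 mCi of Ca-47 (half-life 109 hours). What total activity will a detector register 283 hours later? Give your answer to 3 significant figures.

5.02 mCi

Y-90: 3.36 × (1/2)^(283/64.1) = 3.36 × (1/2)^4.415 ≈ 0.15751 mCi.
Ca-47: 29.4 × (1/2)^(283/109) = 29.4 × (1/2)^2.5963 ≈ 4.8615 mCi.
Total = 0.15751 + 4.8615 ≈ 5.019 mCi.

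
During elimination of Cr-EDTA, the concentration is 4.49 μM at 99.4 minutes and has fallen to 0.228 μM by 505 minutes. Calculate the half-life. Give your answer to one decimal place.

94.3 minutes

Over Δt = 505 − 99.4 = 405.6 minutes, the level fell by a factor of 4.49/0.228 ≈ 19.693.
n = log₂(19.693) ≈ 4.2996 half-lives, so t½ = 405.6/4.2996 ≈ 94.334 minutes.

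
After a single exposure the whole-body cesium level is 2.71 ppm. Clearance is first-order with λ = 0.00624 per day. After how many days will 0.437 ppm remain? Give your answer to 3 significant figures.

t½ = ln 2 / λ = 0.69315 / 0.00624 ≈ 111.08 days.
Fraction remaining = 0.437/2.71 ≈ 0.16125.
n = log₂(2.71/0.437) = ln(6.2014)/ln 2 ≈ 2.6326 half-lives.
t = n × t½ = 2.6326 × 111.08 ≈ 292.43 days.

292 days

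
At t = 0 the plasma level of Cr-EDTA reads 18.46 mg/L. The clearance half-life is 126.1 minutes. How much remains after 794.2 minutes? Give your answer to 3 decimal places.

0.235 mg/L

Number of half-lives: n = 794.2/126.1 ≈ 6.2982.
Remaining = 18.46 × (1/2)^6.2982 = 18.46 × 0.012707 ≈ 0.23458 mg/L.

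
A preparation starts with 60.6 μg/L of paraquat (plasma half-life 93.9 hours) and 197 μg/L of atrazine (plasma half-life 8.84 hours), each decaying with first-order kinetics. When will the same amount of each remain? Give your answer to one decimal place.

Set 60.6·(1/2)^(t/93.9) = 197·(1/2)^(t/8.84).
Taking log₂: log₂(60.6/197) = t·(1/93.9 − 1/8.84).
log₂(0.30761) = -1.7008; 1/93.9 − 1/8.84 = -0.10247.
t = -1.7008 / -0.10247 ≈ 16.598 hours.

16.6 hours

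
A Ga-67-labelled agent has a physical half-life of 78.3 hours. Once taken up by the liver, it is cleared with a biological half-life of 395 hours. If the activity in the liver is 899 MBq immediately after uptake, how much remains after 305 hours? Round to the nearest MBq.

35 MBq

1/t_eff = 1/t_phys + 1/t_biol = 1/78.3 + 1/395 = 0.015303 per hour.
t_eff = 78.3 × 395 / (78.3 + 395) ≈ 65.347 hours.
Remaining = 899 × (1/2)^(305/65.347) = 899 × (1/2)^4.6674 ≈ 35.377 MBq.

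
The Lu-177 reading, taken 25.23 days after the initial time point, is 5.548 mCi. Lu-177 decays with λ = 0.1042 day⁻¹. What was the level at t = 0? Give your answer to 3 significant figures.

t½ = ln 2 / λ = 0.69315 / 0.1042 ≈ 6.6521 days.
Number of half-lives elapsed: n = 25.23/6.6521 ≈ 3.7928.
A₀ = A × 2^n = 5.548 × 2^3.7928 = 5.548 × 13.859 ≈ 76.892 mCi.

76.9 mCi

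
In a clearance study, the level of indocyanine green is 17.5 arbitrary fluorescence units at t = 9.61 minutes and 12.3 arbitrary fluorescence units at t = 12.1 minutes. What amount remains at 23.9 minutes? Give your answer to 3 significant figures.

Over Δt = 12.1 − 9.61 = 2.49 minutes, the level fell by a factor of 17.5/12.3 ≈ 1.4228.
n = log₂(1.4228) ≈ 0.5087 half-lives, so t½ = 2.49/0.5087 ≈ 4.8949 minutes.
From t = 12.1 to t = 23.9: 12.3 × (1/2)^((23.9−12.1)/4.8949) ≈ 2.3132 arbitrary fluorescence units.

2.31 arbitrary fluorescence units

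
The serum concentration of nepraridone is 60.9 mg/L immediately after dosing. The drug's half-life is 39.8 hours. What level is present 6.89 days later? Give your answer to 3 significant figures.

Convert the elapsed time: 6.89 days = 165.36 hours.
Number of half-lives: n = 165.36/39.8 ≈ 4.1548.
Remaining = 60.9 × (1/2)^4.1548 = 60.9 × 0.056142 ≈ 3.4191 mg/L.

3.42 mg/L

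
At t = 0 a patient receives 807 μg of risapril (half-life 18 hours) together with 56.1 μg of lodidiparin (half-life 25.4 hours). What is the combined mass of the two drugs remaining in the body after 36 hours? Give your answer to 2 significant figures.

220 μg

risapril: 807 × (1/2)^(36/18) = 807 × (1/2)^2 ≈ 201.75 μg.
lodidiparin: 56.1 × (1/2)^(36/25.4) = 56.1 × (1/2)^1.4173 ≈ 21.004 μg.
Total = 201.75 + 21.004 ≈ 222.75 μg.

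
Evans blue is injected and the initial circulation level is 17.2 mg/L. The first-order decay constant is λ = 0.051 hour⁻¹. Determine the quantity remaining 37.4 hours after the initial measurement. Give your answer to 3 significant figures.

t½ = ln 2 / λ = 0.69315 / 0.051 ≈ 13.591 hours.
Number of half-lives: n = 37.4/13.591 ≈ 2.7518.
Remaining = 17.2 × (1/2)^2.7518 = 17.2 × 0.14847 ≈ 2.5536 mg/L.

2.55 mg/L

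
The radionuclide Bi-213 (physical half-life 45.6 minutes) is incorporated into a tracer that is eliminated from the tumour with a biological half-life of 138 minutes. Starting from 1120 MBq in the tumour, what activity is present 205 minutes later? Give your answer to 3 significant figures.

17.7 MBq

1/t_eff = 1/t_phys + 1/t_biol = 1/45.6 + 1/138 = 0.029176 per minute.
t_eff = 45.6 × 138 / (45.6 + 138) ≈ 34.275 minutes.
Remaining = 1120 × (1/2)^(205/34.275) = 1120 × (1/2)^5.9811 ≈ 17.731 MBq.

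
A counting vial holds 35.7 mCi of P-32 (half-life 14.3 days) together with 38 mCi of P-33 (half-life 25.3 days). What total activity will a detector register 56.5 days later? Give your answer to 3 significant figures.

10.4 mCi

P-32: 35.7 × (1/2)^(56.5/14.3) = 35.7 × (1/2)^3.951 ≈ 2.3083 mCi.
P-33: 38 × (1/2)^(56.5/25.3) = 38 × (1/2)^2.2332 ≈ 8.0821 mCi.
Total = 2.3083 + 8.0821 ≈ 10.39 mCi.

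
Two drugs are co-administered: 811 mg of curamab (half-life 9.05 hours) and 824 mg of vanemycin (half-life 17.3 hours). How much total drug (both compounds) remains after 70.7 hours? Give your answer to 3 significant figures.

curamab: 811 × (1/2)^(70.7/9.05) = 811 × (1/2)^7.8122 ≈ 3.6085 mg.
vanemycin: 824 × (1/2)^(70.7/17.3) = 824 × (1/2)^4.0867 ≈ 48.496 mg.
Total = 3.6085 + 48.496 ≈ 52.105 mg.

52.1 mg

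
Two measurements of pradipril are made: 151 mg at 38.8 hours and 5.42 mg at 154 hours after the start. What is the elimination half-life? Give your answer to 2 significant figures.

24 hours

Over Δt = 154 − 38.8 = 115.2 hours, the level fell by a factor of 151/5.42 ≈ 27.86.
n = log₂(27.86) ≈ 4.8001 half-lives, so t½ = 115.2/4.8001 ≈ 23.999 hours.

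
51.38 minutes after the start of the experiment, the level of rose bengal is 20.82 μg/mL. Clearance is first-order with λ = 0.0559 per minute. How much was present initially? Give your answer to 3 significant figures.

368 μg/mL

t½ = ln 2 / λ = 0.69315 / 0.0559 ≈ 12.4 minutes.
Number of half-lives elapsed: n = 51.38/12.4 ≈ 4.1436.
A₀ = A × 2^n = 20.82 × 2^4.1436 = 20.82 × 17.675 ≈ 367.99 μg/mL.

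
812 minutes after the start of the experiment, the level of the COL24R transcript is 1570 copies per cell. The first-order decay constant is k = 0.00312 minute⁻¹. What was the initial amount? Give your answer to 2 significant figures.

t½ = ln 2 / k = 0.69315 / 0.00312 ≈ 222.16 minutes.
Number of half-lives elapsed: n = 812/222.16 ≈ 3.655.
A₀ = A × 2^n = 1570 × 2^3.655 = 1570 × 12.597 ≈ 19777 copies per cell.

20000 copies per cell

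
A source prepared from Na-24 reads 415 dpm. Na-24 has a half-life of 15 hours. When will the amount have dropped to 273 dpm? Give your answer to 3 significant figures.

9.06 hours

Fraction remaining = 273/415 ≈ 0.65783.
n = log₂(415/273) = ln(1.5201)/ln 2 ≈ 0.60421 half-lives.
t = n × t½ = 0.60421 × 15 ≈ 9.0632 hours.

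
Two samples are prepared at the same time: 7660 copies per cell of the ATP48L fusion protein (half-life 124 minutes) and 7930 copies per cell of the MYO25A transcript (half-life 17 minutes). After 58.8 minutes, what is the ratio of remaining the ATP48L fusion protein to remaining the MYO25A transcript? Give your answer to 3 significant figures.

7.65

ATP48L fusion protein: 7660 × (1/2)^(58.8/124) = 7660 × (1/2)^0.47419 ≈ 5514.2 copies per cell.
MYO25A transcript: 7930 × (1/2)^(58.8/17) = 7930 × (1/2)^3.4588 ≈ 721.21 copies per cell.
Ratio ≈ 5514.2 / 721.21 ≈ 7.6457.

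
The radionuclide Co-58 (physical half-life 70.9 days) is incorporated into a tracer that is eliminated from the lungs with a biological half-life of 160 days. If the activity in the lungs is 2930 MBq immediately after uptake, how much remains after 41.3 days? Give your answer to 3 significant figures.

1/t_eff = 1/t_phys + 1/t_biol = 1/70.9 + 1/160 = 0.020354 per day.
t_eff = 70.9 × 160 / (70.9 + 160) ≈ 49.129 days.
Remaining = 2930 × (1/2)^(41.3/49.129) = 2930 × (1/2)^0.84064 ≈ 1636.1 MBq.

1640 MBq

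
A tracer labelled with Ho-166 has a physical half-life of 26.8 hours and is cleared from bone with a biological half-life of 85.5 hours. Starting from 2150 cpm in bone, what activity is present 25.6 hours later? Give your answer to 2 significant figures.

900 cpm

1/t_eff = 1/t_phys + 1/t_biol = 1/26.8 + 1/85.5 = 0.049009 per hour.
t_eff = 26.8 × 85.5 / (26.8 + 85.5) ≈ 20.404 hours.
Remaining = 2150 × (1/2)^(25.6/20.404) = 2150 × (1/2)^1.2546 ≈ 901.06 cpm.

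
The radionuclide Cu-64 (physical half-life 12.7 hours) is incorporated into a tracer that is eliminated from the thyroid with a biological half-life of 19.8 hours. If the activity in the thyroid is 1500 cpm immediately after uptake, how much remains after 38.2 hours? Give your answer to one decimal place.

1/t_eff = 1/t_phys + 1/t_biol = 1/12.7 + 1/19.8 = 0.12925 per hour.
t_eff = 12.7 × 19.8 / (12.7 + 19.8) ≈ 7.7372 hours.
Remaining = 1500 × (1/2)^(38.2/7.7372) = 1500 × (1/2)^4.9372 ≈ 48.962 cpm.

49.0 cpm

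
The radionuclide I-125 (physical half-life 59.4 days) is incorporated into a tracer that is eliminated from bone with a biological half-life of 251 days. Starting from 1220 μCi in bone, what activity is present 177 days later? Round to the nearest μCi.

1/t_eff = 1/t_phys + 1/t_biol = 1/59.4 + 1/251 = 0.020819 per day.
t_eff = 59.4 × 251 / (59.4 + 251) ≈ 48.033 days.
Remaining = 1220 × (1/2)^(177/48.033) = 1220 × (1/2)^3.685 ≈ 94.857 μCi.

95 μCi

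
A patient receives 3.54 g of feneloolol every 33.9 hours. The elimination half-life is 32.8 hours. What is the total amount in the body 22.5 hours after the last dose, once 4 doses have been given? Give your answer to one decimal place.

The 4 doses were given 124.2, 90.3, 56.4, 22.5 hours ago.
Total = 3.54·(1/2)^(124.2/32.8) + 3.54·(1/2)^(90.3/32.8) + 3.54·(1/2)^(56.4/32.8) + 3.54·(1/2)^(22.5/32.8)
      = 0.25652 + 0.52511 + 1.0749 + 2.2004 ≈ 4.057 g.

4.1 g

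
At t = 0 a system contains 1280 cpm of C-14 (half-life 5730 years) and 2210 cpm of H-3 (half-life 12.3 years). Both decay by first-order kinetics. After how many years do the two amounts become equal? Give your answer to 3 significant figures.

9.71 years

Set 1280·(1/2)^(t/5730) = 2210·(1/2)^(t/12.3).
Taking log₂: log₂(1280/2210) = t·(1/5730 − 1/12.3).
log₂(0.57919) = -0.7879; 1/5730 − 1/12.3 = -0.081126.
t = -0.7879 / -0.081126 ≈ 9.712 years.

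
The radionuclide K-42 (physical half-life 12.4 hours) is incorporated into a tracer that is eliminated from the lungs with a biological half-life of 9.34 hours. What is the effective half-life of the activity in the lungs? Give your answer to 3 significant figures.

1/t_eff = 1/t_phys + 1/t_biol = 1/12.4 + 1/9.34 = 0.18771 per hour.
t_eff = 12.4 × 9.34 / (12.4 + 9.34) ≈ 5.3273 hours.

5.33 hours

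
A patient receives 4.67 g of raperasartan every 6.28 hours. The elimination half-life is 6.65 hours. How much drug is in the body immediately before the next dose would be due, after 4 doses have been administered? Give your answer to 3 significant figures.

4.68 g

The 4 doses were given 25.12, 18.84, 12.56, 6.28 hours ago.
Total = 4.67·(1/2)^(25.12/6.65) + 4.67·(1/2)^(18.84/6.65) + 4.67·(1/2)^(12.56/6.65) + 4.67·(1/2)^(6.28/6.65)
      = 0.34056 + 0.65535 + 1.2611 + 2.4268 ≈ 4.6838 g.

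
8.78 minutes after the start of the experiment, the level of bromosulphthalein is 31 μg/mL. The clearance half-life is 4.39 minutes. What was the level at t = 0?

Number of half-lives elapsed: n = 8.78/4.39 ≈ 2.
A₀ = A × 2^n = 31 × 2^2 = 31 × 4 ≈ 124 μg/mL.

124 μg/mL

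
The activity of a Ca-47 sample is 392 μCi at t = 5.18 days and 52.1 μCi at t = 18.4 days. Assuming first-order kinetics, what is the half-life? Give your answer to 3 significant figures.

Over Δt = 18.4 − 5.18 = 13.22 days, the level fell by a factor of 392/52.1 ≈ 7.524.
n = log₂(7.524) ≈ 2.9115 half-lives, so t½ = 13.22/2.9115 ≈ 4.5406 days.

4.54 days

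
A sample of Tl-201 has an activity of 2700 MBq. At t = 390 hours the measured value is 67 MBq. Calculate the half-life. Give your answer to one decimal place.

A/A₀ = 67/2700 ≈ 0.024815.
n = log₂(40.299) ≈ 5.3327 half-lives elapsed in 390 hours.
t½ = 390/5.3327 ≈ 73.134 hours.

73.1 hours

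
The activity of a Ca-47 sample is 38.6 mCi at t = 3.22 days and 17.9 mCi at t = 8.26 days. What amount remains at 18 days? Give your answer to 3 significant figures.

4.05 mCi

Over Δt = 8.26 − 3.22 = 5.04 days, the level fell by a factor of 38.6/17.9 ≈ 2.1564.
n = log₂(2.1564) ≈ 1.1086 half-lives, so t½ = 5.04/1.1086 ≈ 4.5461 days.
From t = 8.26 to t = 18: 17.9 × (1/2)^((18−8.26)/4.5461) ≈ 4.0541 mCi.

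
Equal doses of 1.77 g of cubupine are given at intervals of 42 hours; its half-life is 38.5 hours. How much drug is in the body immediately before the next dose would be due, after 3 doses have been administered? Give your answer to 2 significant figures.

The 3 doses were given 126, 84, 42 hours ago.
Total = 1.77·(1/2)^(126/38.5) + 1.77·(1/2)^(84/38.5) + 1.77·(1/2)^(42/38.5)
      = 0.18314 + 0.3901 + 0.83095 ≈ 1.4042 g.

1.4 g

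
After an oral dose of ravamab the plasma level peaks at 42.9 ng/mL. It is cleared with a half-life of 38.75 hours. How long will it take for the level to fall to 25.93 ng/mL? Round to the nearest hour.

28 hours

Fraction remaining = 25.93/42.9 ≈ 0.60443.
n = log₂(42.9/25.93) = ln(1.6545)/ln 2 ≈ 0.72636 half-lives.
t = n × t½ = 0.72636 × 38.75 ≈ 28.146 hours.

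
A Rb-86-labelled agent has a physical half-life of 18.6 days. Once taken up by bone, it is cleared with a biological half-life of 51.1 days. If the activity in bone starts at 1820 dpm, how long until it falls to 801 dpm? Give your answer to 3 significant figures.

16.1 days

1/t_eff = 1/t_phys + 1/t_biol = 1/18.6 + 1/51.1 = 0.073333 per day.
t_eff = 18.6 × 51.1 / (18.6 + 51.1) ≈ 13.636 days.
n = log₂(1820/801) ≈ 1.1841; t = 1.1841 × 13.636 ≈ 16.146 days.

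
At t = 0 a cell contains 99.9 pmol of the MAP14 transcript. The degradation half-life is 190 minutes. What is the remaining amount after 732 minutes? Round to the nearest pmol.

7 pmol

Number of half-lives: n = 732/190 ≈ 3.8526.
Remaining = 99.9 × (1/2)^3.8526 = 99.9 × 0.069222 ≈ 6.9152 pmol.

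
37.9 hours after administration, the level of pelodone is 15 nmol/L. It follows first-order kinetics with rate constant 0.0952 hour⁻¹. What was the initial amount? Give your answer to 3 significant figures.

553 nmol/L

t½ = ln 2 / λ = 0.69315 / 0.0952 ≈ 7.281 hours.
Number of half-lives elapsed: n = 37.9/7.281 ≈ 5.2054.
A₀ = A × 2^n = 15 × 2^5.2054 = 15 × 36.895 ≈ 553.43 nmol/L.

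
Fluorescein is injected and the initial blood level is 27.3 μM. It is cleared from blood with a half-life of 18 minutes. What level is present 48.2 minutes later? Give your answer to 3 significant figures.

Number of half-lives: n = 48.2/18 ≈ 2.6778.
Remaining = 27.3 × (1/2)^2.6778 = 27.3 × 0.15628 ≈ 4.2665 μM.

4.27 μM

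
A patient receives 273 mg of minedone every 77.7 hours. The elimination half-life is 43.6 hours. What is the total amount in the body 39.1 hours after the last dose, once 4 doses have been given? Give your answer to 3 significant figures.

The 4 doses were given 272.2, 194.5, 116.8, 39.1 hours ago.
Total = 273·(1/2)^(272.2/43.6) + 273·(1/2)^(194.5/43.6) + 273·(1/2)^(116.8/43.6) + 273·(1/2)^(39.1/43.6)
      = 3.6041 + 12.396 + 42.632 + 146.62 ≈ 205.25 mg.

205 mg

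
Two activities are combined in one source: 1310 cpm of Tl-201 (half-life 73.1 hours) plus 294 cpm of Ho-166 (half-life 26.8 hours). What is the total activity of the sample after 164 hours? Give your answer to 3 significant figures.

281 cpm

Tl-201: 1310 × (1/2)^(164/73.1) = 1310 × (1/2)^2.2435 ≈ 276.64 cpm.
Ho-166: 294 × (1/2)^(164/26.8) = 294 × (1/2)^6.1194 ≈ 4.2289 cpm.
Total = 276.64 + 4.2289 ≈ 280.87 cpm.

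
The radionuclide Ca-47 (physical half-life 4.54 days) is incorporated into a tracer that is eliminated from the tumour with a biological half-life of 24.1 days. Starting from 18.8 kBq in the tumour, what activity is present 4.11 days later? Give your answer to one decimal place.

8.9 kBq

1/t_eff = 1/t_phys + 1/t_biol = 1/4.54 + 1/24.1 = 0.26176 per day.
t_eff = 4.54 × 24.1 / (4.54 + 24.1) ≈ 3.8203 days.
Remaining = 18.8 × (1/2)^(4.11/3.8203) = 18.8 × (1/2)^1.0758 ≈ 8.9187 kBq.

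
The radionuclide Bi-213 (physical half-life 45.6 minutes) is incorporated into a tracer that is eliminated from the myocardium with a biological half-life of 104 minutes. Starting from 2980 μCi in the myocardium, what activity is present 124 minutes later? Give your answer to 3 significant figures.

1/t_eff = 1/t_phys + 1/t_biol = 1/45.6 + 1/104 = 0.031545 per minute.
t_eff = 45.6 × 104 / (45.6 + 104) ≈ 31.701 minutes.
Remaining = 2980 × (1/2)^(124/31.701) = 2980 × (1/2)^3.9116 ≈ 198.02 μCi.

198 μCi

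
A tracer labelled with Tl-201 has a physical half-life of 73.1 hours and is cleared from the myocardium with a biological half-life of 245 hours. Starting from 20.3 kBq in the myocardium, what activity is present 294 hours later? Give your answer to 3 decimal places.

1/t_eff = 1/t_phys + 1/t_biol = 1/73.1 + 1/245 = 0.017762 per hour.
t_eff = 73.1 × 245 / (73.1 + 245) ≈ 56.301 hours.
Remaining = 20.3 × (1/2)^(294/56.301) = 20.3 × (1/2)^5.2219 ≈ 0.54394 kBq.

0.544 kBq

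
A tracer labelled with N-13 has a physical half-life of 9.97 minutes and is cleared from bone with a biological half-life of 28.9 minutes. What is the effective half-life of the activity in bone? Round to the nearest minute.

7 minutes

1/t_eff = 1/t_phys + 1/t_biol = 1/9.97 + 1/28.9 = 0.1349 per minute.
t_eff = 9.97 × 28.9 / (9.97 + 28.9) ≈ 7.4127 minutes.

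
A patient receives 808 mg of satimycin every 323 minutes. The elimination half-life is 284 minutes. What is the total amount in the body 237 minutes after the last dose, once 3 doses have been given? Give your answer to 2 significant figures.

750 mg

The 3 doses were given 883, 560, 237 minutes ago.
Total = 808·(1/2)^(883/284) + 808·(1/2)^(560/284) + 808·(1/2)^(237/284)
      = 93.64 + 205.98 + 453.11 ≈ 752.73 mg.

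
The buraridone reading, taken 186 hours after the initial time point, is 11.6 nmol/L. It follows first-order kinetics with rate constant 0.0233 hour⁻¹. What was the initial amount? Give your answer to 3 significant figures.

884 nmol/L

t½ = ln 2 / λ = 0.69315 / 0.0233 ≈ 29.749 hours.
Number of half-lives elapsed: n = 186/29.749 ≈ 6.2524.
A₀ = A × 2^n = 11.6 × 2^6.2524 = 11.6 × 76.233 ≈ 884.31 nmol/L.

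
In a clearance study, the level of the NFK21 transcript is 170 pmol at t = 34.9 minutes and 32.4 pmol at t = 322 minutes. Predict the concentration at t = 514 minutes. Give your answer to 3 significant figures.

10.7 pmol

Over Δt = 322 − 34.9 = 287.1 minutes, the level fell by a factor of 170/32.4 ≈ 5.2469.
n = log₂(5.2469) ≈ 2.3915 half-lives, so t½ = 287.1/2.3915 ≈ 120.05 minutes.
From t = 322 to t = 514: 32.4 × (1/2)^((514−322)/120.05) ≈ 10.693 pmol.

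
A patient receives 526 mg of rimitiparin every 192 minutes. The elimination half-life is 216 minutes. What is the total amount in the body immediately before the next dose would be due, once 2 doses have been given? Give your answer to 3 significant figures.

437 mg

The 2 doses were given 384, 192 minutes ago.
Total = 526·(1/2)^(384/216) + 526·(1/2)^(192/216)
      = 153.4 + 284.06 ≈ 437.45 mg.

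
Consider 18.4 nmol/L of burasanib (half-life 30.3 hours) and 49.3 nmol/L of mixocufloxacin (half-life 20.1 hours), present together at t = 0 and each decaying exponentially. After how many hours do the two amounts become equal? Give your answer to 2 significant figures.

85 hours

Set 18.4·(1/2)^(t/30.3) = 49.3·(1/2)^(t/20.1).
Taking log₂: log₂(18.4/49.3) = t·(1/30.3 − 1/20.1).
log₂(0.37323) = -1.4219; 1/30.3 − 1/20.1 = -0.016748.
t = -1.4219 / -0.016748 ≈ 84.899 hours.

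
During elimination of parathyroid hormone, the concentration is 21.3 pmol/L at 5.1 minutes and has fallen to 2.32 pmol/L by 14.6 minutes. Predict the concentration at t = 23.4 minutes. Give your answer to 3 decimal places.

0.298 pmol/L

Over Δt = 14.6 − 5.1 = 9.5 minutes, the level fell by a factor of 21.3/2.32 ≈ 9.181.
n = log₂(9.181) ≈ 3.1987 half-lives, so t½ = 9.5/3.1987 ≈ 2.97 minutes.
From t = 14.6 to t = 23.4: 2.32 × (1/2)^((23.4−14.6)/2.97) ≈ 0.29754 pmol/L.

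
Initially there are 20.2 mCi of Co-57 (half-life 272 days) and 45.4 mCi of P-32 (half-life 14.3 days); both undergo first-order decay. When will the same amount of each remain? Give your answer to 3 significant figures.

17.6 days

Set 20.2·(1/2)^(t/272) = 45.4·(1/2)^(t/14.3).
Taking log₂: log₂(20.2/45.4) = t·(1/272 − 1/14.3).
log₂(0.44493) = -1.1683; 1/272 − 1/14.3 = -0.066254.
t = -1.1683 / -0.066254 ≈ 17.634 days.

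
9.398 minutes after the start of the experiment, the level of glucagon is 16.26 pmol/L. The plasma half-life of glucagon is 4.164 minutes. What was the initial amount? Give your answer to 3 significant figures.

77.7 pmol/L

Number of half-lives elapsed: n = 9.398/4.164 ≈ 2.257.
A₀ = A × 2^n = 16.26 × 2^2.257 = 16.26 × 4.7798 ≈ 77.72 pmol/L.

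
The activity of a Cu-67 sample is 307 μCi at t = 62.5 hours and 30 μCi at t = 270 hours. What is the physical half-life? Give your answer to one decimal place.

Over Δt = 270 − 62.5 = 207.5 hours, the level fell by a factor of 307/30 ≈ 10.233.
n = log₂(10.233) ≈ 3.3552 half-lives, so t½ = 207.5/3.3552 ≈ 61.844 hours.

61.8 hours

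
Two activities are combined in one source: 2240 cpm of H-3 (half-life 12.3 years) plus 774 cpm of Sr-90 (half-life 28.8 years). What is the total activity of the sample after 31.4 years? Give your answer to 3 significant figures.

H-3: 2240 × (1/2)^(31.4/12.3) = 2240 × (1/2)^2.5528 ≈ 381.74 cpm.
Sr-90: 774 × (1/2)^(31.4/28.8) = 774 × (1/2)^1.0903 ≈ 363.53 cpm.
Total = 381.74 + 363.53 ≈ 745.26 cpm.

745 cpm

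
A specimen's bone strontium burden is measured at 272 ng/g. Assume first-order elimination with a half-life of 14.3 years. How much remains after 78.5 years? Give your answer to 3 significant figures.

Number of half-lives: n = 78.5/14.3 ≈ 5.4895.
Remaining = 272 × (1/2)^5.4895 = 272 × 0.022258 ≈ 6.0543 ng/g.

6.05 ng/g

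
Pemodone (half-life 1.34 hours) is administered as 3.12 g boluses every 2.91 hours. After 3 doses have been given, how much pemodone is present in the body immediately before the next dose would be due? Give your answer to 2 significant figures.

0.88 g

The 3 doses were given 8.73, 5.82, 2.91 hours ago.
Total = 3.12·(1/2)^(8.73/1.34) + 3.12·(1/2)^(5.82/1.34) + 3.12·(1/2)^(2.91/1.34)
      = 0.034117 + 0.15371 + 0.69251 ≈ 0.88033 g.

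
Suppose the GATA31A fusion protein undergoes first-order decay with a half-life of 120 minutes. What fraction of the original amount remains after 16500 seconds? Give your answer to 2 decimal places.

16500 seconds = 275 minutes.
n = 275/120 ≈ 2.2917 half-lives.
Fraction remaining = (1/2)^2.2917 ≈ 0.20424.

0.20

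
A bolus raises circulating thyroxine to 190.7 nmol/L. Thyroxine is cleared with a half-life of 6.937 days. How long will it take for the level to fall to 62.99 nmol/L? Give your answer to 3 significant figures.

11.1 days

Fraction remaining = 62.99/190.7 ≈ 0.33031.
n = log₂(190.7/62.99) = ln(3.0275)/ln 2 ≈ 1.5981 half-lives.
t = n × t½ = 1.5981 × 6.937 ≈ 11.086 days.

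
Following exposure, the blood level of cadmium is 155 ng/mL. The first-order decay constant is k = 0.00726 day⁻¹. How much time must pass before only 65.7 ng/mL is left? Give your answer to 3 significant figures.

t½ = ln 2 / k = 0.69315 / 0.00726 ≈ 95.475 days.
Fraction remaining = 65.7/155 ≈ 0.42387.
n = log₂(155/65.7) = ln(2.3592)/ln 2 ≈ 1.2383 half-lives.
t = n × t½ = 1.2383 × 95.475 ≈ 118.23 days.

118 days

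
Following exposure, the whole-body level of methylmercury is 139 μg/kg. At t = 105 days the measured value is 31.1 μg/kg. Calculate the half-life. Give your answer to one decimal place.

48.6 days

A/A₀ = 31.1/139 ≈ 0.22374.
n = log₂(4.4695) ≈ 2.1601 half-lives elapsed in 105 days.
t½ = 105/2.1601 ≈ 48.609 days.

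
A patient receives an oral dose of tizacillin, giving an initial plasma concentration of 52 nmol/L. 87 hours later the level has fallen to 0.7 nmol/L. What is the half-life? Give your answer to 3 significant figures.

14.0 hours

A/A₀ = 0.7/52 ≈ 0.013462.
n = log₂(74.286) ≈ 6.215 half-lives elapsed in 87 hours.
t½ = 87/6.215 ≈ 13.998 hours.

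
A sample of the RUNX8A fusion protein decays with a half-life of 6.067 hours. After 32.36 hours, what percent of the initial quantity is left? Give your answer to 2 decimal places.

n = 32.36/6.067 ≈ 5.3338 half-lives.
Fraction remaining = (1/2)^5.3338 ≈ 0.024796, i.e. 2.4796%.

2.48%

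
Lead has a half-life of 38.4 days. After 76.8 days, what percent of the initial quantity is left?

n = 76.8/38.4 ≈ 2 half-lives.
Fraction remaining = (1/2)^2 ≈ 0.25, i.e. 25%.

25%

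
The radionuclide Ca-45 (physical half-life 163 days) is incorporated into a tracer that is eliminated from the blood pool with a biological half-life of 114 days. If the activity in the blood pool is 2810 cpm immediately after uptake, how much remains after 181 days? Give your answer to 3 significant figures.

1/t_eff = 1/t_phys + 1/t_biol = 1/163 + 1/114 = 0.014907 per day.
t_eff = 163 × 114 / (163 + 114) ≈ 67.083 days.
Remaining = 2810 × (1/2)^(181/67.083) = 2810 × (1/2)^2.6981 ≈ 432.99 cpm.

433 cpm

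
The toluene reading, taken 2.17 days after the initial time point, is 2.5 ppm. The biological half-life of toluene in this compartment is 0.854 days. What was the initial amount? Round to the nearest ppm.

15 ppm

Number of half-lives elapsed: n = 2.17/0.854 ≈ 2.541.
A₀ = A × 2^n = 2.5 × 2^2.541 = 2.5 × 5.8199 ≈ 14.55 ppm.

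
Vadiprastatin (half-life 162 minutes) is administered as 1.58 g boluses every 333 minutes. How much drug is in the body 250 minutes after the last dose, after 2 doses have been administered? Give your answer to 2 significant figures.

0.67 g

The 2 doses were given 583, 250 minutes ago.
Total = 1.58·(1/2)^(583/162) + 1.58·(1/2)^(250/162)
      = 0.13041 + 0.54213 ≈ 0.67254 g.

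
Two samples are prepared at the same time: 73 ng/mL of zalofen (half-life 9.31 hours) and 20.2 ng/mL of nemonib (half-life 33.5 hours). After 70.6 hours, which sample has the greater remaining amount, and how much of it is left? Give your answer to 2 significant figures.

zalofen: 73 × (1/2)^7.5832 ≈ 0.38066 ng/mL.
nemonib: 20.2 × (1/2)^2.1075 ≈ 4.6875 ng/mL.
Nemonib has more remaining, at ≈ 4.6875 ng/mL.

nemonib, 4.7 ng/mL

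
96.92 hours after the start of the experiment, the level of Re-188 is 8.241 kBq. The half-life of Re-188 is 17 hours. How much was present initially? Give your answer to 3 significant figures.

429 kBq

Number of half-lives elapsed: n = 96.92/17 ≈ 5.7012.
A₀ = A × 2^n = 8.241 × 2^5.7012 = 8.241 × 52.027 ≈ 428.75 kBq.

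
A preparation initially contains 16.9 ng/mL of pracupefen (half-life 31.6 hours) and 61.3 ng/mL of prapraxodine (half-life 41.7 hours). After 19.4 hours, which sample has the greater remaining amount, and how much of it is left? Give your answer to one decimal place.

prapraxodine, 44.4 ng/mL

pracupefen: 16.9 × (1/2)^0.61392 ≈ 11.043 ng/mL.
prapraxodine: 61.3 × (1/2)^0.46523 ≈ 44.403 ng/mL.
Prapraxodine has more remaining, at ≈ 44.403 ng/mL.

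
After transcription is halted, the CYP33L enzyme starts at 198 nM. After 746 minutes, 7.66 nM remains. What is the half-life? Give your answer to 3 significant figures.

159 minutes

A/A₀ = 7.66/198 ≈ 0.038687.
n = log₂(25.849) ≈ 4.692 half-lives elapsed in 746 minutes.
t½ = 746/4.692 ≈ 158.99 minutes.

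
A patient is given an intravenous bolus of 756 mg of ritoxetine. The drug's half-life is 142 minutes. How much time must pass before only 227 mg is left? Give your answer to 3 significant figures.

Fraction remaining = 227/756 ≈ 0.30026.
n = log₂(756/227) = ln(3.3304)/ln 2 ≈ 1.7357 half-lives.
t = n × t½ = 1.7357 × 142 ≈ 246.47 minutes.

246 minutes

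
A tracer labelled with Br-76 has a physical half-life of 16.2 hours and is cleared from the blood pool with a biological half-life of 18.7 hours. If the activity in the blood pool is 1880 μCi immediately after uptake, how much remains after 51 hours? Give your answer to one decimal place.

32.0 μCi

1/t_eff = 1/t_phys + 1/t_biol = 1/16.2 + 1/18.7 = 0.1152 per hour.
t_eff = 16.2 × 18.7 / (16.2 + 18.7) ≈ 8.6802 hours.
Remaining = 1880 × (1/2)^(51/8.6802) = 1880 × (1/2)^5.8754 ≈ 32.024 μCi.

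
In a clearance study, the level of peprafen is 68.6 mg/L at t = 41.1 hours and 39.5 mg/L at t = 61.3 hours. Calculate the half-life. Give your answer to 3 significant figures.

25.4 hours

Over Δt = 61.3 − 41.1 = 20.2 hours, the level fell by a factor of 68.6/39.5 ≈ 1.7367.
n = log₂(1.7367) ≈ 0.79636 half-lives, so t½ = 20.2/0.79636 ≈ 25.366 hours.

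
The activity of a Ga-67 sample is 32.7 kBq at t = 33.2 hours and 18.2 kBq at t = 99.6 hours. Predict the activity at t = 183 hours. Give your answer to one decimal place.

Over Δt = 99.6 − 33.2 = 66.4 hours, the level fell by a factor of 32.7/18.2 ≈ 1.7967.
n = log₂(1.7967) ≈ 0.84535 half-lives, so t½ = 66.4/0.84535 ≈ 78.547 hours.
From t = 99.6 to t = 183: 18.2 × (1/2)^((183−99.6)/78.547) ≈ 8.7185 kBq.

8.7 kBq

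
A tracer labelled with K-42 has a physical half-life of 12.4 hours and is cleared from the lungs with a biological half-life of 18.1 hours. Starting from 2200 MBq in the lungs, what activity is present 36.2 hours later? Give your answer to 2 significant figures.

1/t_eff = 1/t_phys + 1/t_biol = 1/12.4 + 1/18.1 = 0.13589 per hour.
t_eff = 12.4 × 18.1 / (12.4 + 18.1) ≈ 7.3587 hours.
Remaining = 2200 × (1/2)^(36.2/7.3587) = 2200 × (1/2)^4.9194 ≈ 72.702 MBq.

73 MBq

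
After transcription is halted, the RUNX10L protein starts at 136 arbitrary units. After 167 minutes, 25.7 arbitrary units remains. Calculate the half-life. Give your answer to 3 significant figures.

69.5 minutes

A/A₀ = 25.7/136 ≈ 0.18897.
n = log₂(5.2918) ≈ 2.4038 half-lives elapsed in 167 minutes.
t½ = 167/2.4038 ≈ 69.474 minutes.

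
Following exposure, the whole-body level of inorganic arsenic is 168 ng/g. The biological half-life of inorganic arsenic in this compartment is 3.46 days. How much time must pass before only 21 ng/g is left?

10.38 days

21/168 = 1/8, so 3 half-lives have elapsed.
t = 3 × 3.46 = 10.38 days.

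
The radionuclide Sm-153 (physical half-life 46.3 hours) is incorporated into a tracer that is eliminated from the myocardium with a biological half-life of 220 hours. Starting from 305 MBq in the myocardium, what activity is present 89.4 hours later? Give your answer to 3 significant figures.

60.4 MBq

1/t_eff = 1/t_phys + 1/t_biol = 1/46.3 + 1/220 = 0.026144 per hour.
t_eff = 46.3 × 220 / (46.3 + 220) ≈ 38.25 hours.
Remaining = 305 × (1/2)^(89.4/38.25) = 305 × (1/2)^2.3372 ≈ 60.356 MBq.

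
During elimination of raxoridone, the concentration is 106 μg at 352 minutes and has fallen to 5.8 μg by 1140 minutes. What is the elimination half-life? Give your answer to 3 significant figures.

Over Δt = 1140 − 352 = 788 minutes, the level fell by a factor of 106/5.8 ≈ 18.276.
n = log₂(18.276) ≈ 4.1919 half-lives, so t½ = 788/4.1919 ≈ 187.98 minutes.

188 minutes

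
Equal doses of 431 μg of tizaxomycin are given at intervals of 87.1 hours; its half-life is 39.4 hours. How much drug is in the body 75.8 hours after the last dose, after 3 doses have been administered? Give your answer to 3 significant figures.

143 μg

The 3 doses were given 250, 162.9, 75.8 hours ago.
Total = 431·(1/2)^(250/39.4) + 431·(1/2)^(162.9/39.4) + 431·(1/2)^(75.8/39.4)
      = 5.3014 + 24.539 + 113.59 ≈ 143.43 μg.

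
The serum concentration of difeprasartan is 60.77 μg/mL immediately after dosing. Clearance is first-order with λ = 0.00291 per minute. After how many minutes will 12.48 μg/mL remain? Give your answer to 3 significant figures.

544 minutes

t½ = ln 2 / λ = 0.69315 / 0.00291 ≈ 238.19 minutes.
Fraction remaining = 12.48/60.77 ≈ 0.20536.
n = log₂(60.77/12.48) = ln(4.8694)/ln 2 ≈ 2.2837 half-lives.
t = n × t½ = 2.2837 × 238.19 ≈ 543.98 minutes.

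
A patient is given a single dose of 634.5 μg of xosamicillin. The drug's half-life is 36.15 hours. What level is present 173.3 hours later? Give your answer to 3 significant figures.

22.9 μg

Number of half-lives: n = 173.3/36.15 ≈ 4.7939.
Remaining = 634.5 × (1/2)^4.7939 = 634.5 × 0.036049 ≈ 22.873 μg.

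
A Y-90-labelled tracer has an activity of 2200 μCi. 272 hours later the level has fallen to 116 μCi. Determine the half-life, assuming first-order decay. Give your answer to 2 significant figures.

64 hours

A/A₀ = 116/2200 ≈ 0.052727.
n = log₂(18.966) ≈ 4.2453 half-lives elapsed in 272 hours.
t½ = 272/4.2453 ≈ 64.071 hours.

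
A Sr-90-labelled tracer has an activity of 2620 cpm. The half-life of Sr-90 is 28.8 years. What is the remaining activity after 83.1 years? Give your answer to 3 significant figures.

355 cpm

Number of half-lives: n = 83.1/28.8 ≈ 2.8854.
Remaining = 2620 × (1/2)^2.8854 = 2620 × 0.13533 ≈ 354.57 cpm.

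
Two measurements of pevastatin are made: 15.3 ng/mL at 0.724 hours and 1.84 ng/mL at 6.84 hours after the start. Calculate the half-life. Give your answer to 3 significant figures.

Over Δt = 6.84 − 0.724 = 6.116 hours, the level fell by a factor of 15.3/1.84 ≈ 8.3152.
n = log₂(8.3152) ≈ 3.0558 half-lives, so t½ = 6.116/3.0558 ≈ 2.0015 hours.

2.00 hours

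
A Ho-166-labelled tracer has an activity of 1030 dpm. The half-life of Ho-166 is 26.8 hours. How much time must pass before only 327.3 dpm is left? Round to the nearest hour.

Fraction remaining = 327.3/1030 ≈ 0.31777.
n = log₂(1030/327.3) = ln(3.147)/ln 2 ≈ 1.654 half-lives.
t = n × t½ = 1.654 × 26.8 ≈ 44.326 hours.

44 hours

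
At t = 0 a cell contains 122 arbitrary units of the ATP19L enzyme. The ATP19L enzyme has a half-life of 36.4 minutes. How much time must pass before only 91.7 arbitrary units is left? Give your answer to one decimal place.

Fraction remaining = 91.7/122 ≈ 0.75164.
n = log₂(122/91.7) = ln(1.3304)/ln 2 ≈ 0.41189 half-lives.
t = n × t½ = 0.41189 × 36.4 ≈ 14.993 minutes.

15.0 minutes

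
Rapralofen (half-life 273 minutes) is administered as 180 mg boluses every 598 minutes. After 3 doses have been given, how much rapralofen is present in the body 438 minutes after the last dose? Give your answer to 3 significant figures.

The 3 doses were given 1634, 1036, 438 minutes ago.
Total = 180·(1/2)^(1634/273) + 180·(1/2)^(1036/273) + 180·(1/2)^(438/273)
      = 2.8412 + 12.969 + 59.197 ≈ 75.007 mg.

75.0 mg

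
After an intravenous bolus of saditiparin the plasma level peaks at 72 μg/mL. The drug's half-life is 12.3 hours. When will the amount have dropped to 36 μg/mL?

12.3 hours

36/72 = 1/2, so 1 half-life has elapsed.
t = 1 × 12.3 = 12.3 hours.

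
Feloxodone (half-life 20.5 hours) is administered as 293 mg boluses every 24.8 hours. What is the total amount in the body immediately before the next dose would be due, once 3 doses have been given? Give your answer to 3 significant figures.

The 3 doses were given 74.4, 49.6, 24.8 hours ago.
Total = 293·(1/2)^(74.4/20.5) + 293·(1/2)^(49.6/20.5) + 293·(1/2)^(24.8/20.5)
      = 23.678 + 54.767 + 126.68 ≈ 205.12 mg.

205 mg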